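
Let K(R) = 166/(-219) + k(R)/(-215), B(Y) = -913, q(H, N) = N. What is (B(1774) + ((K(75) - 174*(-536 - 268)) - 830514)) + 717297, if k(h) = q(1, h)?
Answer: 242627999/9417 ≈ 25765.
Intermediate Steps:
k(h) = h
K(R) = -166/219 - R/215 (K(R) = 166/(-219) + R/(-215) = 166*(-1/219) + R*(-1/215) = -166/219 - R/215)
(B(1774) + ((K(75) - 174*(-536 - 268)) - 830514)) + 717297 = (-913 + (((-166/219 - 1/215*75) - 174*(-536 - 268)) - 830514)) + 717297 = (-913 + (((-166/219 - 15/43) - 174*(-804)) - 830514)) + 717297 = (-913 + ((-10423/9417 + 139896) - 830514)) + 717297 = (-913 + (1317390209/9417 - 830514)) + 717297 = (-913 - 6503560129/9417) + 717297 = -6512157850/9417 + 717297 = 242627999/9417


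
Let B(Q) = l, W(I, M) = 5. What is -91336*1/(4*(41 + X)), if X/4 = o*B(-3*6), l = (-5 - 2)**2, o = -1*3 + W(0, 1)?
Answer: -22834/433 ≈ -52.734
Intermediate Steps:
o = 2 (o = -1*3 + 5 = -3 + 5 = 2)
l = 49 (l = (-7)**2 = 49)
B(Q) = 49
X = 392 (X = 4*(2*49) = 4*98 = 392)
-91336*1/(4*(41 + X)) = -91336*1/(4*(41 + 392)) = -91336/(4*433) = -91336/1732 = -91336*1/1732 = -22834/433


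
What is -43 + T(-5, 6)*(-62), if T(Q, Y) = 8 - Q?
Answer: -849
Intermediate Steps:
-43 + T(-5, 6)*(-62) = -43 + (8 - 1*(-5))*(-62) = -43 + (8 + 5)*(-62) = -43 + 13*(-62) = -43 - 806 = -849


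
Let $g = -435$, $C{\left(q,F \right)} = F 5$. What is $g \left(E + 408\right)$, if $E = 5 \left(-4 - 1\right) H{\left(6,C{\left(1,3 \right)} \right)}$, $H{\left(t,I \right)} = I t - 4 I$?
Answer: $148770$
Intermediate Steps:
$C{\left(q,F \right)} = 5 F$
$H{\left(t,I \right)} = - 4 I + I t$
$E = -750$ ($E = 5 \left(-4 - 1\right) 5 \cdot 3 \left(-4 + 6\right) = 5 \left(-5\right) 15 \cdot 2 = \left(-25\right) 30 = -750$)
$g \left(E + 408\right) = - 435 \left(-750 + 408\right) = \left(-435\right) \left(-342\right) = 148770$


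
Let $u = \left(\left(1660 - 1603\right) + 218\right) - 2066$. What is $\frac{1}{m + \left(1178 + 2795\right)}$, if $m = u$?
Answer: $\frac{1}{2182} \approx 0.00045829$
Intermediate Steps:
$u = -1791$ ($u = \left(57 + 218\right) - 2066 = 275 - 2066 = -1791$)
$m = -1791$
$\frac{1}{m + \left(1178 + 2795\right)} = \frac{1}{-1791 + \left(1178 + 2795\right)} = \frac{1}{-1791 + 3973} = \frac{1}{2182}$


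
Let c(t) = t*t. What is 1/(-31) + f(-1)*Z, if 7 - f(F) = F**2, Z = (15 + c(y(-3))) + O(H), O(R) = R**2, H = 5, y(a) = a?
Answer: 9113/31 ≈ 293.97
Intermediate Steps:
c(t) = t**2
Z = 49 (Z = (15 + (-3)**2) + 5**2 = (15 + 9) + 25 = 24 + 25 = 49)
f(F) = 7 - F**2
1/(-31) + f(-1)*Z = 1/(-31) + (7 - 1*(-1)**2)*49 = -1/31 + (7 - 1*1)*49 = -1/31 + (7 - 1)*49 = -1/31 + 6*49 = -1/31 + 294 = 9113/31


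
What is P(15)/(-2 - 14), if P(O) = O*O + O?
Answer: -15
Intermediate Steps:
P(O) = O + O² (P(O) = O² + O = O + O²)
P(15)/(-2 - 14) = (15*(1 + 15))/(-2 - 14) = (15*16)/(-16) = -1/16*240 = -15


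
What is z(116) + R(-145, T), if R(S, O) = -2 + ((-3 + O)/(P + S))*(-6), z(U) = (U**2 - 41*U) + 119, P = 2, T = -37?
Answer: 1260591/143 ≈ 8815.3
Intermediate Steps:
z(U) = 119 + U**2 - 41*U
R(S, O) = -2 - 6*(-3 + O)/(2 + S) (R(S, O) = -2 + ((-3 + O)/(2 + S))*(-6) = -2 - 6*(-3 + O)/(2 + S))
z(116) + R(-145, T) = (119 + 116**2 - 41*116) + 2*(7 - 1*(-145) - 3*(-37))/(2 - 145) = (119 + 13456 - 4756) + 2*(7 + 145 + 111)/(-143) = 8819 + 2*(-1/143)*263 = 8819 - 526/143 = 1260591/143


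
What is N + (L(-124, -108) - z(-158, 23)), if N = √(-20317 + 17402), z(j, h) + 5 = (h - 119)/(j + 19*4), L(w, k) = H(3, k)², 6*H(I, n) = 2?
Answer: 1454/369 + I*√2915 ≈ 3.9404 + 53.991*I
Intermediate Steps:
H(I, n) = ⅓ (H(I, n) = (⅙)*2 = ⅓)
L(w, k) = ⅑ (L(w, k) = (⅓)² = ⅑)
z(j, h) = -5 + (-119 + h)/(76 + j) (z(j, h) = -5 + (h - 119)/(j + 19*4) = -5 + (-119 + h)/(j + 76) = -5 + (-119 + h)/(76 + j))
N = I*√2915 (N = √(-2915) = I*√2915 ≈ 53.991*I)
N + (L(-124, -108) - z(-158, 23)) = I*√2915 + (⅑ - (-499 + 23 - 5*(-158))/(76 - 158)) = I*√2915 + (⅑ - (-499 + 23 + 790)/(-82)) = I*√2915 + (⅑ - (-1)*314/82) = I*√2915 + (⅑ - 1*(-157/41)) = I*√2915 + (⅑ + 157/41) = I*√2915 + 1454/369 = 1454/369 + I*√2915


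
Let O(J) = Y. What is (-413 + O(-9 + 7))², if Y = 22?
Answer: 152881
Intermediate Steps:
O(J) = 22
(-413 + O(-9 + 7))² = (-413 + 22)² = (-391)² = 152881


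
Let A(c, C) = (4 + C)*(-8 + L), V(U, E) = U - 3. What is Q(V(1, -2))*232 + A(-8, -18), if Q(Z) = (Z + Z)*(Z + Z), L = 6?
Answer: 3740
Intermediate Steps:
V(U, E) = -3 + U
Q(Z) = 4*Z² (Q(Z) = (2*Z)*(2*Z) = 4*Z²)
A(c, C) = -8 - 2*C (A(c, C) = (4 + C)*(-8 + 6) = (4 + C)*(-2) = -8 - 2*C)
Q(V(1, -2))*232 + A(-8, -18) = (4*(-3 + 1)²)*232 + (-8 - 2*(-18)) = (4*(-2)²)*232 + (-8 + 36) = (4*4)*232 + 28 = 16*232 + 28 = 3712 + 28 = 3740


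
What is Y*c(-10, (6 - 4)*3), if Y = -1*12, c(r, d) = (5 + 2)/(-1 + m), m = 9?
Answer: -21/2 ≈ -10.500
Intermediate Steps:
c(r, d) = 7/8 (c(r, d) = (5 + 2)/(-1 + 9) = 7/8)
Y = -12
Y*c(-10, (6 - 4)*3) = -12*7/8 = -21/2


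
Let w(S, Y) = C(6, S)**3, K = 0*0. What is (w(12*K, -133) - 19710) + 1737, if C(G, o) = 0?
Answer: -17973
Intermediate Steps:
K = 0
w(S, Y) = 0 (w(S, Y) = 0**3 = 0)
(w(12*K, -133) - 19710) + 1737 = (0 - 19710) + 1737 = -19710 + 1737 = -17973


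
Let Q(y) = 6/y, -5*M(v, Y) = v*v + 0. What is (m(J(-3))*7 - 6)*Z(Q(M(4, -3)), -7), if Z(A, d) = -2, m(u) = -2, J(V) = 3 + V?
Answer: 40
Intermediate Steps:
M(v, Y) = -v²/5 (M(v, Y) = -(v*v + 0)/5 = -(v² + 0)/5 = -v²/5)
(m(J(-3))*7 - 6)*Z(Q(M(4, -3)), -7) = (-2*7 - 6)*(-2) = (-14 - 6)*(-2) = -20*(-2) = 40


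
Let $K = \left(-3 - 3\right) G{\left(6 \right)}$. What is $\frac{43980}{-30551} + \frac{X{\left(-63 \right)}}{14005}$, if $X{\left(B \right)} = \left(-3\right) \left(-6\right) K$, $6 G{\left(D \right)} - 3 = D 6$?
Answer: $- \frac{637386702}{427866755} \approx -1.4897$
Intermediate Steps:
$G{\left(D \right)} = \frac{1}{2} + D$ ($G{\left(D \right)} = \frac{1}{2} + \frac{D 6}{6} = \frac{1}{2} + \frac{6 D}{6} = \frac{1}{2} + D$)
$K = -39$ ($K = \left(-3 - 3\right) \left(\frac{1}{2} + 6\right) = \left(-6\right) \frac{13}{2} = -39$)
$X{\left(B \right)} = -702$ ($X{\left(B \right)} = \left(-3\right) \left(-6\right) \left(-39\right) = 18 \left(-39\right) = -702$)
$\frac{43980}{-30551} + \frac{X{\left(-63 \right)}}{14005} = \frac{43980}{-30551} - \frac{702}{14005} = 43980 \left(- \frac{1}{30551}\right) - \frac{702}{14005} = - \frac{43980}{30551} - \frac{702}{14005} = - \frac{637386702}{427866755}$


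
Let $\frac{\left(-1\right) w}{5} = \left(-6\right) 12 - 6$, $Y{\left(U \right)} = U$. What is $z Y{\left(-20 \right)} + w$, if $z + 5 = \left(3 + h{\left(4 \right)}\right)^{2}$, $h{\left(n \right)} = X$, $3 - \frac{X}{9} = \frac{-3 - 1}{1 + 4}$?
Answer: $- \frac{135934}{5} \approx -27187.0$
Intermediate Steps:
$X = \frac{171}{5}$ ($X = 27 - 9 \frac{-3 - 1}{1 + 4} = 27 - 9 \left(- \frac{4}{5}\right) = 27 - 9 \left(\left(-4\right) \frac{1}{5}\right) = 27 - - \frac{36}{5} = 27 + \frac{36}{5} = \frac{171}{5} \approx 34.2$)
$h{\left(n \right)} = \frac{171}{5}$
$w = 390$ ($w = - 5 \left(\left(-6\right) 12 - 6\right) = - 5 \left(-72 - 6\right) = \left(-5\right) \left(-78\right) = 390$)
$z = \frac{34471}{25}$ ($z = -5 + \left(3 + \frac{171}{5}\right)^{2} = -5 + \left(\frac{186}{5}\right)^{2} = -5 + \frac{34596}{25} = \frac{34471}{25} \approx 1378.8$)
$z Y{\left(-20 \right)} + w = \frac{34471}{25} \left(-20\right) + 390 = - \frac{137884}{5} + 390 = - \frac{135934}{5}$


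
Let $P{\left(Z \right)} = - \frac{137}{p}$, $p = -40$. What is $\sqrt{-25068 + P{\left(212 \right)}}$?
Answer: $\frac{i \sqrt{10025830}}{20} \approx 158.32 i$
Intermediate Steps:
$P{\left(Z \right)} = \frac{137}{40}$ ($P{\left(Z \right)} = - \frac{137}{-40} = \left(-137\right) \left(- \frac{1}{40}\right) = \frac{137}{40}$)
$\sqrt{-25068 + P{\left(212 \right)}} = \sqrt{-25068 + \frac{137}{40}} = \sqrt{- \frac{1002583}{40}} = \frac{i \sqrt{10025830}}{20}$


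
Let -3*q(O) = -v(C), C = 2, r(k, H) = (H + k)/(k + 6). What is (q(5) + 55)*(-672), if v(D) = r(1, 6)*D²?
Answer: -37856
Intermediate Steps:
r(k, H) = (H + k)/(6 + k)
v(D) = D² (v(D) = ((6 + 1)/(6 + 1))*D² = (7/7)*D² = ((⅐)*7)*D² = 1*D² = D²)
q(O) = 4/3 (q(O) = -(-1)*2²/3 = -(-1)*4/3 = -⅓*(-4) = 4/3)
(q(5) + 55)*(-672) = (4/3 + 55)*(-672) = (169/3)*(-672) = -37856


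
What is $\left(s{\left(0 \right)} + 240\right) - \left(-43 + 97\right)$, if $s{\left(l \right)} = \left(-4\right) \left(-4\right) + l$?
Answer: $202$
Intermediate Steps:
$s{\left(l \right)} = 16 + l$
$\left(s{\left(0 \right)} + 240\right) - \left(-43 + 97\right) = \left(\left(16 + 0\right) + 240\right) - \left(-43 + 97\right) = \left(16 + 240\right) - 54 = 256 - 54 = 202$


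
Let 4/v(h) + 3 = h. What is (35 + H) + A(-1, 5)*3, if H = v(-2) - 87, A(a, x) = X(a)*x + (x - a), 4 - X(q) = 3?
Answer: -99/5 ≈ -19.800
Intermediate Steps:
X(q) = 1 (X(q) = 4 - 1*3 = 4 - 3 = 1)
v(h) = 4/(-3 + h)
A(a, x) = -a + 2*x (A(a, x) = 1*x + (x - a) = x + (x - a) = -a + 2*x)
H = -439/5 (H = 4/(-3 - 2) - 87 = 4/(-5) - 87 = 4*(-1/5) - 87 = -4/5 - 87 = -439/5 ≈ -87.800)
(35 + H) + A(-1, 5)*3 = (35 - 439/5) + (-1*(-1) + 2*5)*3 = -264/5 + (1 + 10)*3 = -264/5 + 11*3 = -264/5 + 33 = -99/5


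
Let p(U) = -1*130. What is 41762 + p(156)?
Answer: 41632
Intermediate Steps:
p(U) = -130
41762 + p(156) = 41762 - 130 = 41632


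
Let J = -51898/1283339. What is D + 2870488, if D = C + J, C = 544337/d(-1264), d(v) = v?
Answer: 4655636193581733/1622140496 ≈ 2.8701e+6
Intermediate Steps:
C = -544337/1264 (C = 544337/(-1264) = 544337*(-1/1264) = -544337/1264 ≈ -430.65)
J = -51898/1283339 (J = -51898*1/1283339 = -51898/1283339 ≈ -0.040440)
D = -698634500315/1622140496 (D = -544337/1264 - 51898/1283339 = -698634500315/1622140496 ≈ -430.69)
D + 2870488 = -698634500315/1622140496 + 2870488 = 4655636193581733/1622140496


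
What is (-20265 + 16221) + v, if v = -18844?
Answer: -22888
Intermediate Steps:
(-20265 + 16221) + v = (-20265 + 16221) - 18844 = -4044 - 18844 = -22888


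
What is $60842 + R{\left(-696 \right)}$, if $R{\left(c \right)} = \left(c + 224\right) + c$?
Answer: $59674$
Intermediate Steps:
$R{\left(c \right)} = 224 + 2 c$ ($R{\left(c \right)} = \left(224 + c\right) + c = 224 + 2 c$)
$60842 + R{\left(-696 \right)} = 60842 + \left(224 + 2 \left(-696\right)\right) = 60842 + \left(224 - 1392\right) = 60842 - 1168 = 59674$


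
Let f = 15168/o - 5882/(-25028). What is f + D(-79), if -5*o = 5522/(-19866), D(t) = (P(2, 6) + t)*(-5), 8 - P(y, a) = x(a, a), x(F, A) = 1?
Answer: 858134272511/3141014 ≈ 2.7320e+5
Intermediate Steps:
P(y, a) = 7 (P(y, a) = 8 - 1*1 = 8 - 1 = 7)
D(t) = -35 - 5*t (D(t) = (7 + t)*(-5) = -35 - 5*t)
o = 251/4515 (o = -5522/(5*(-19866)) = -5522*(-1)/(5*19866) = -1/5*(-251/903) = 251/4515 ≈ 0.055592)
f = 857003507471/3141014 (f = 15168/(251/4515) - 5882/(-25028) = 15168*(4515/251) - 5882*(-1/25028) = 68483520/251 + 2941/12514 = 857003507471/3141014 ≈ 2.7284e+5)
f + D(-79) = 857003507471/3141014 + (-35 - 5*(-79)) = 857003507471/3141014 + (-35 + 395) = 857003507471/3141014 + 360 = 858134272511/3141014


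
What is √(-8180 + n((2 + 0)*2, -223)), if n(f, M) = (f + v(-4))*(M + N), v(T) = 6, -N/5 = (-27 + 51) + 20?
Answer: I*√12610 ≈ 112.29*I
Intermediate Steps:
N = -220 (N = -5*((-27 + 51) + 20) = -5*(24 + 20) = -5*44 = -220)
n(f, M) = (-220 + M)*(6 + f) (n(f, M) = (f + 6)*(M - 220) = (6 + f)*(-220 + M) = (-220 + M)*(6 + f))
√(-8180 + n((2 + 0)*2, -223)) = √(-8180 + (-1320 - 220*(2 + 0)*2 + 6*(-223) - 223*(2 + 0)*2)) = √(-8180 + (-1320 - 440*2 - 1338 - 446*2)) = √(-8180 + (-1320 - 220*4 - 1338 - 223*4)) = √(-8180 + (-1320 - 880 - 1338 - 892)) = √(-8180 - 4430) = √(-12610) = I*√12610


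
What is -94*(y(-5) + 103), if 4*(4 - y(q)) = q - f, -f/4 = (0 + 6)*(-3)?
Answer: -23735/2 ≈ -11868.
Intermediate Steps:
f = 72 (f = -4*(0 + 6)*(-3) = -24*(-3) = -4*(-18) = 72)
y(q) = 22 - q/4 (y(q) = 4 - (q - 1*72)/4 = 4 - (q - 72)/4 = 4 - (-72 + q)/4 = 4 + (18 - q/4) = 22 - q/4)
-94*(y(-5) + 103) = -94*((22 - 1/4*(-5)) + 103) = -94*((22 + 5/4) + 103) = -94*(93/4 + 103) = -94*505/4 = -23735/2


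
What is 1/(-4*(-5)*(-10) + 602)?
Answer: 1/402 ≈ 0.0024876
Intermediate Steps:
1/(-4*(-5)*(-10) + 602) = 1/(20*(-10) + 602) = 1/(-200 + 602) = 1/402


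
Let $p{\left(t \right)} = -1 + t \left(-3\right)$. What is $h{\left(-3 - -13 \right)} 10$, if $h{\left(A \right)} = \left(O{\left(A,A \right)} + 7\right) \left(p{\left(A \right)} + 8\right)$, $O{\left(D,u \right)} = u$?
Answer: $-3910$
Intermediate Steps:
$p{\left(t \right)} = -1 - 3 t$
$h{\left(A \right)} = \left(7 + A\right) \left(7 - 3 A\right)$ ($h{\left(A \right)} = \left(A + 7\right) \left(\left(-1 - 3 A\right) + 8\right) = \left(7 + A\right) \left(7 - 3 A\right)$)
$h{\left(-3 - -13 \right)} 10 = \left(49 - 14 \left(-3 - -13\right) - 3 \left(-3 - -13\right)^{2}\right) 10 = \left(49 - 14 \left(-3 + 13\right) - 3 \left(-3 + 13\right)^{2}\right) 10 = \left(49 - 140 - 3 \cdot 10^{2}\right) 10 = \left(49 - 140 - 300\right) 10 = \left(-391\right) 10 = -3910$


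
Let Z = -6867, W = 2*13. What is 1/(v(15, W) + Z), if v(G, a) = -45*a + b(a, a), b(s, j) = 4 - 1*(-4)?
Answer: -1/8029 ≈ -0.00012455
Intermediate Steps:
b(s, j) = 8 (b(s, j) = 4 + 4 = 8)
W = 26
v(G, a) = 8 - 45*a (v(G, a) = -45*a + 8 = 8 - 45*a)
1/(v(15, W) + Z) = 1/((8 - 45*26) - 6867) = 1/((8 - 1170) - 6867) = 1/(-1162 - 6867) = 1/(-8029) = -1/8029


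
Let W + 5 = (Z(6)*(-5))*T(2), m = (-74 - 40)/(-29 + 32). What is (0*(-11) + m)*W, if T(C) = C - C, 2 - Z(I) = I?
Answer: 190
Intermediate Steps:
Z(I) = 2 - I
m = -38 (m = -114/3 = -114*⅓ = -38)
T(C) = 0
W = -5 (W = -5 + ((2 - 1*6)*(-5))*0 = -5 + ((2 - 6)*(-5))*0 = -5 - 4*(-5)*0 = -5 + 20*0 = -5 + 0 = -5)
(0*(-11) + m)*W = (0*(-11) - 38)*(-5) = (0 - 38)*(-5) = -38*(-5) = 190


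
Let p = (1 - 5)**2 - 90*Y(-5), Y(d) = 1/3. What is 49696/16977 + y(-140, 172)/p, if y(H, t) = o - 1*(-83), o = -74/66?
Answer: -545531/186747 ≈ -2.9212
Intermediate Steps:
o = -37/33 (o = -74*1/66 = -37/33 ≈ -1.1212)
Y(d) = 1/3
p = -14 (p = (1 - 5)**2 - 90*1/3 = (-4)**2 - 30 = 16 - 30 = -14)
y(H, t) = 2702/33 (y(H, t) = -37/33 - 1*(-83) = -37/33 + 83 = 2702/33)
49696/16977 + y(-140, 172)/p = 49696/16977 + (2702/33)/(-14) = 49696*(1/16977) + (2702/33)*(-1/14) = 49696/16977 - 193/33 = -545531/186747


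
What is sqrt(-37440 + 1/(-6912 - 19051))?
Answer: I*sqrt(25237456721323)/25963 ≈ 193.49*I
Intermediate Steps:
sqrt(-37440 + 1/(-6912 - 19051)) = sqrt(-37440 + 1/(-25963)) = sqrt(-37440 - 1/25963) = sqrt(-972054721/25963) = I*sqrt(25237456721323)/25963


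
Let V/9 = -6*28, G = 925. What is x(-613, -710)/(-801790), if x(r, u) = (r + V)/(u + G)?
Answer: 85/6895394 ≈ 1.2327e-5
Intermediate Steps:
V = -1512 (V = 9*(-6*28) = 9*(-168) = -1512)
x(r, u) = (-1512 + r)/(925 + u) (x(r, u) = (r - 1512)/(u + 925) = (-1512 + r)/(925 + u))
x(-613, -710)/(-801790) = ((-1512 - 613)/(925 - 710))/(-801790) = (-2125/215)*(-1/801790) = ((1/215)*(-2125))*(-1/801790) = -425/43*(-1/801790) = 85/6895394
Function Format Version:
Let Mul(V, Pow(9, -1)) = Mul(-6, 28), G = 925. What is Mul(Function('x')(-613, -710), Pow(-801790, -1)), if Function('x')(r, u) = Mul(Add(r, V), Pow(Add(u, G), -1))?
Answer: Rational(85, 6895394) ≈ 1.2327e-5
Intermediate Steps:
V = -1512 (V = Mul(9, Mul(-6, 28)) = Mul(9, -168) = -1512)
Function('x')(r, u) = Mul(Pow(Add(925, u), -1), Add(-1512, r)) (Function('x')(r, u) = Mul(Add(r, -1512), Pow(Add(u, 925), -1)) = Mul(Add(-1512, r), Pow(Add(925, u), -1)) = Mul(Pow(Add(925, u), -1), Add(-1512, r)))
Mul(Function('x')(-613, -710), Pow(-801790, -1)) = Mul(Mul(Pow(Add(925, -710), -1), Add(-1512, -613)), Pow(-801790, -1)) = Mul(Mul(Pow(215, -1), -2125), Rational(-1, 801790)) = Mul(Mul(Rational(1, 215), -2125), Rational(-1, 801790)) = Mul(Rational(-425, 43), Rational(-1, 801790)) = Rational(85, 6895394)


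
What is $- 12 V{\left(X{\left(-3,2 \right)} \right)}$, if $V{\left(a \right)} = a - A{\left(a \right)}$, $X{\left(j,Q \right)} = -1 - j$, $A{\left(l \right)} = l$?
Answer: $0$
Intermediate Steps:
$V{\left(a \right)} = 0$ ($V{\left(a \right)} = a - a = 0$)
$- 12 V{\left(X{\left(-3,2 \right)} \right)} = \left(-12\right) 0 = 0$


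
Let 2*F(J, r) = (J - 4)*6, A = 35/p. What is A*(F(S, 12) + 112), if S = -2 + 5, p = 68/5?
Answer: 19075/68 ≈ 280.51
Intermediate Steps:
p = 68/5 (p = 68*(1/5) = 68/5 ≈ 13.600)
A = 175/68 (A = 35/(68/5) = 35*(5/68) = 175/68 ≈ 2.5735)
S = 3
F(J, r) = -12 + 3*J (F(J, r) = ((J - 4)*6)/2 = ((-4 + J)*6)/2 = (-24 + 6*J)/2 = -12 + 3*J)
A*(F(S, 12) + 112) = 175*((-12 + 3*3) + 112)/68 = 175*((-12 + 9) + 112)/68 = 175*(-3 + 112)/68 = (175/68)*109 = 19075/68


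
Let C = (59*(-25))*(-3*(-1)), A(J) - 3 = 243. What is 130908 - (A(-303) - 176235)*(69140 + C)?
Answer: 11389259043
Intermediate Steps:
A(J) = 246 (A(J) = 3 + 243 = 246)
C = -4425 (C = -1475*3 = -4425)
130908 - (A(-303) - 176235)*(69140 + C) = 130908 - (246 - 176235)*(69140 - 4425) = 130908 - (-175989)*64715 = 130908 - 1*(-11389128135) = 130908 + 11389128135 = 11389259043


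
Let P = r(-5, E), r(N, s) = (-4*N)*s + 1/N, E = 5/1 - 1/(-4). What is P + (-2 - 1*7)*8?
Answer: 164/5 ≈ 32.800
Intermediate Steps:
E = 21/4 (E = 5*1 - 1*(-¼) = 5 + ¼ = 21/4 ≈ 5.2500)
r(N, s) = 1/N - 4*N*s (r(N, s) = -4*N*s + 1/N = 1/N - 4*N*s)
P = 524/5 (P = 1/(-5) - 4*(-5)*21/4 = -⅕ + 105 = 524/5 ≈ 104.80)
P + (-2 - 1*7)*8 = 524/5 + (-2 - 1*7)*8 = 524/5 + (-2 - 7)*8 = 524/5 - 9*8 = 524/5 - 72 = 164/5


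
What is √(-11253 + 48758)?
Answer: √37505 ≈ 193.66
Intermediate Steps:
√(-11253 + 48758) = √37505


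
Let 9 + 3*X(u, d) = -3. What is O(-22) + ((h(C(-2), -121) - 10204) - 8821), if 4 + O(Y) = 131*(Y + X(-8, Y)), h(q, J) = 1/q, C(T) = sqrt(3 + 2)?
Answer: -22435 + sqrt(5)/5 ≈ -22435.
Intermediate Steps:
C(T) = sqrt(5)
X(u, d) = -4 (X(u, d) = -3 + (1/3)*(-3) = -3 - 1 = -4)
O(Y) = -528 + 131*Y (O(Y) = -4 + 131*(Y - 4) = -4 + 131*(-4 + Y) = -4 + (-524 + 131*Y) = -528 + 131*Y)
O(-22) + ((h(C(-2), -121) - 10204) - 8821) = (-528 + 131*(-22)) + ((1/(sqrt(5)) - 10204) - 8821) = (-528 - 2882) + ((sqrt(5)/5 - 10204) - 8821) = -3410 + ((-10204 + sqrt(5)/5) - 8821) = -3410 + (-19025 + sqrt(5)/5) = -22435 + sqrt(5)/5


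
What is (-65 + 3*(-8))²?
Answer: 7921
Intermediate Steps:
(-65 + 3*(-8))² = (-65 - 24)² = (-89)² = 7921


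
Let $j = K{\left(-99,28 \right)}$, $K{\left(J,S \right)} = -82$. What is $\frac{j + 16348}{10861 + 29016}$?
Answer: $\frac{16266}{39877} \approx 0.4079$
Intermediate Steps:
$j = -82$
$\frac{j + 16348}{10861 + 29016} = \frac{-82 + 16348}{10861 + 29016} = \frac{16266}{39877}$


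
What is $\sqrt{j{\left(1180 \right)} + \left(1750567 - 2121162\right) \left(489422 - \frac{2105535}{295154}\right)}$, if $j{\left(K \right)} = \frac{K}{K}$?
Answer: $\frac{3 i \sqrt{6074824099085127274}}{17362} \approx 4.2588 \cdot 10^{5} i$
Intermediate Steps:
$j{\left(K \right)} = 1$
$\sqrt{j{\left(1180 \right)} + \left(1750567 - 2121162\right) \left(489422 - \frac{2105535}{295154}\right)} = \sqrt{1 + \left(1750567 - 2121162\right) \left(489422 - \frac{2105535}{295154}\right)} = \sqrt{1 - 370595 \left(489422 - \frac{123855}{17362}\right)} = \sqrt{1 - \frac{3149027582770855}{17362}} = \sqrt{- \frac{3149027582753493}{17362}} = \frac{3 i \sqrt{6074824099085127274}}{17362}$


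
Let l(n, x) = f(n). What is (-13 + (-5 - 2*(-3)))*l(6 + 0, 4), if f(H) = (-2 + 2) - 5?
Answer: 60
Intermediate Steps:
f(H) = -5 (f(H) = 0 - 5 = -5)
l(n, x) = -5
(-13 + (-5 - 2*(-3)))*l(6 + 0, 4) = (-13 + (-5 - 2*(-3)))*(-5) = (-13 + (-5 + 6))*(-5) = (-13 + 1)*(-5) = -12*(-5) = 60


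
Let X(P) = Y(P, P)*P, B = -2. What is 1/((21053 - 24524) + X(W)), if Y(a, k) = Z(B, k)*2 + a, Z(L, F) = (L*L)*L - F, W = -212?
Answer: -1/45023 ≈ -2.2211e-5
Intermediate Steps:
Z(L, F) = L³ - F (Z(L, F) = L²*L - F = L³ - F)
Y(a, k) = -16 + a - 2*k (Y(a, k) = ((-2)³ - k)*2 + a = (-8 - k)*2 + a = (-16 - 2*k) + a = -16 + a - 2*k)
X(P) = P*(-16 - P) (X(P) = (-16 + P - 2*P)*P = (-16 - P)*P = P*(-16 - P))
1/((21053 - 24524) + X(W)) = 1/((21053 - 24524) - 212*(-16 - 1*(-212))) = 1/(-3471 - 212*(-16 + 212)) = 1/(-3471 - 212*196) = 1/(-3471 - 41552) = 1/(-45023) = -1/45023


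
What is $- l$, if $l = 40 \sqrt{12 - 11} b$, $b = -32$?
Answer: $1280$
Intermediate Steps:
$l = -1280$ ($l = 40 \sqrt{12 - 11} \left(-32\right) = 40 \sqrt{1} \left(-32\right) = 40 \cdot 1 \left(-32\right) = 40 \left(-32\right) = -1280$)
$- l = \left(-1\right) \left(-1280\right) = 1280$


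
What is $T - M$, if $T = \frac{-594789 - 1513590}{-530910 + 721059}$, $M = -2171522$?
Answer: $\frac{137636876133}{63383} \approx 2.1715 \cdot 10^{6}$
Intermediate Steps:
$T = - \frac{702793}{63383}$ ($T = - \frac{2108379}{190149} = \left(-2108379\right) \frac{1}{190149} = - \frac{702793}{63383} \approx -11.088$)
$T - M = - \frac{702793}{63383} - -2171522 = - \frac{702793}{63383} + 2171522 = \frac{137636876133}{63383}$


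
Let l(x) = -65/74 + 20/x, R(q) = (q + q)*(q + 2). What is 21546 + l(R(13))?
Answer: 62179369/2886 ≈ 21545.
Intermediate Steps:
R(q) = 2*q*(2 + q) (R(q) = (2*q)*(2 + q) = 2*q*(2 + q))
l(x) = -65/74 + 20/x (l(x) = -65*1/74 + 20/x = -65/74 + 20/x)
21546 + l(R(13)) = 21546 + (-65/74 + 20/((2*13*(2 + 13)))) = 21546 + (-65/74 + 20/((2*13*15))) = 21546 + (-65/74 + 20/390) = 21546 + (-65/74 + 20*(1/390)) = 21546 + (-65/74 + 2/39) = 21546 - 2387/2886 = 62179369/2886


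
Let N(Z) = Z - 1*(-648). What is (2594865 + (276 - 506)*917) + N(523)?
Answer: 2385126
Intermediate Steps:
N(Z) = 648 + Z (N(Z) = Z + 648 = 648 + Z)
(2594865 + (276 - 506)*917) + N(523) = (2594865 + (276 - 506)*917) + (648 + 523) = (2594865 - 230*917) + 1171 = (2594865 - 210910) + 1171 = 2383955 + 1171 = 2385126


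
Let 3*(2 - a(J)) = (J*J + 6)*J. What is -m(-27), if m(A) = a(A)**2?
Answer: -43784689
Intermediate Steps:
a(J) = 2 - J*(6 + J**2)/3 (a(J) = 2 - (J*J + 6)*J/3 = 2 - (J**2 + 6)*J/3 = 2 - (6 + J**2)*J/3 = 2 - J*(6 + J**2)/3)
m(A) = (2 - 2*A - A**3/3)**2
-m(-27) = -(-6 + (-27)**3 + 6*(-27))**2/9 = -(-6 - 19683 - 162)**2/9 = -(-19851)**2/9 = -394062201/9 = -1*43784689 = -43784689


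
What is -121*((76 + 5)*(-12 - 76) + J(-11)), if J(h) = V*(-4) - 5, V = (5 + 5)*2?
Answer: 872773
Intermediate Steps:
V = 20 (V = 10*2 = 20)
J(h) = -85 (J(h) = 20*(-4) - 5 = -80 - 5 = -85)
-121*((76 + 5)*(-12 - 76) + J(-11)) = -121*((76 + 5)*(-12 - 76) - 85) = -121*(81*(-88) - 85) = -121*(-7128 - 85) = -121*(-7213) = 872773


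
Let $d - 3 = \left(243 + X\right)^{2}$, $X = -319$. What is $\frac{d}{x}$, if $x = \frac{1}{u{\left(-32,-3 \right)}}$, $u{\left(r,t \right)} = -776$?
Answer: $-4484504$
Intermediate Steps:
$d = 5779$ ($d = 3 + \left(243 - 319\right)^{2} = 3 + \left(-76\right)^{2} = 3 + 5776 = 5779$)
$x = - \frac{1}{776}$ ($x = \frac{1}{-776} = - \frac{1}{776} \approx -0.0012887$)
$\frac{d}{x} = \frac{5779}{- \frac{1}{776}} = 5779 \left(-776\right) = -4484504$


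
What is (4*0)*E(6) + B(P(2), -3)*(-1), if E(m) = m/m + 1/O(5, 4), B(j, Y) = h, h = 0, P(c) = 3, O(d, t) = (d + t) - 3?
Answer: 0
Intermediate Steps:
O(d, t) = -3 + d + t
B(j, Y) = 0
E(m) = 7/6 (E(m) = m/m + 1/(-3 + 5 + 4) = 1 + 1/6 = 1 + 1*(⅙) = 1 + ⅙ = 7/6)
(4*0)*E(6) + B(P(2), -3)*(-1) = (4*0)*(7/6) + 0*(-1) = 0*(7/6) + 0 = 0 + 0 = 0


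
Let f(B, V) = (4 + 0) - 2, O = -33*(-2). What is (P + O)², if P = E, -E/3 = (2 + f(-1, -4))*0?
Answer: 4356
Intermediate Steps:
O = 66
f(B, V) = 2 (f(B, V) = 4 - 2 = 2)
E = 0 (E = -3*(2 + 2)*0 = -12*0 = -3*0 = 0)
P = 0
(P + O)² = (0 + 66)² = 66² = 4356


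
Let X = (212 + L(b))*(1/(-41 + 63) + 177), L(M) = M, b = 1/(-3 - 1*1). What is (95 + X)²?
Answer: 90405455625/64 ≈ 1.4126e+9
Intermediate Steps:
b = -¼ (b = 1/(-3 - 1) = 1/(-4) = -¼ ≈ -0.25000)
X = 299915/8 (X = (212 - ¼)*(1/(-41 + 63) + 177) = 847*(1/22 + 177)/4 = (847/4)*(3895/22) = 299915/8 ≈ 37489.)
(95 + X)² = (95 + 299915/8)² = (300675/8)² = 90405455625/64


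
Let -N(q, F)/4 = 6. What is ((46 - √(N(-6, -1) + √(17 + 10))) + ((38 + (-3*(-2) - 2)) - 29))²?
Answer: (59 - I*√3*√(8 - √3))² ≈ 3462.2 - 511.69*I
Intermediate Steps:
N(q, F) = -24 (N(q, F) = -4*6 = -24)
((46 - √(N(-6, -1) + √(17 + 10))) + ((38 + (-3*(-2) - 2)) - 29))² = ((46 - √(-24 + √(17 + 10))) + ((38 + (-3*(-2) - 2)) - 29))² = ((46 - √(-24 + √27)) + ((38 + (6 - 2)) - 29))² = ((46 - √(-24 + 3*√3)) + ((38 + 4) - 29))² = ((46 - √(-24 + 3*√3)) + (42 - 29))² = ((46 - √(-24 + 3*√3)) + 13)² = (59 - √(-24 + 3*√3))²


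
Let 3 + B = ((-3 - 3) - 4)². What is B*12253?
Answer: 1188541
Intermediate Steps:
B = 97 (B = -3 + ((-3 - 3) - 4)² = -3 + (-6 - 4)² = -3 + (-10)² = -3 + 100 = 97)
B*12253 = 97*12253 = 1188541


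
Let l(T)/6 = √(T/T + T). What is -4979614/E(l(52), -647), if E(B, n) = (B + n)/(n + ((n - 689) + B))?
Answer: -6379348638102/416701 - 39916585824*√53/416701 ≈ -1.6007e+7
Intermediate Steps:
l(T) = 6*√(1 + T) (l(T) = 6*√(T/T + T) = 6*√(1 + T))
E(B, n) = (B + n)/(-689 + B + 2*n) (E(B, n) = (B + n)/(n + ((-689 + n) + B)) = (B + n)/(n + (-689 + B + n)) = (B + n)/(-689 + B + 2*n))
-4979614/E(l(52), -647) = -4979614*(-689 + 6*√(1 + 52) + 2*(-647))/(6*√(1 + 52) - 647) = -4979614*(-689 + 6*√53 - 1294)/(6*√53 - 647) = -4979614*(-1983 + 6*√53)/(-647 + 6*√53)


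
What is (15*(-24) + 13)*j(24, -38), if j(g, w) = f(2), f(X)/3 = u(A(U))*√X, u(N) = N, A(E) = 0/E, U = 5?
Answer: 0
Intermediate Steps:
A(E) = 0
f(X) = 0 (f(X) = 3*(0*√X) = 3*0 = 0)
j(g, w) = 0
(15*(-24) + 13)*j(24, -38) = (15*(-24) + 13)*0 = (-360 + 13)*0 = -347*0 = 0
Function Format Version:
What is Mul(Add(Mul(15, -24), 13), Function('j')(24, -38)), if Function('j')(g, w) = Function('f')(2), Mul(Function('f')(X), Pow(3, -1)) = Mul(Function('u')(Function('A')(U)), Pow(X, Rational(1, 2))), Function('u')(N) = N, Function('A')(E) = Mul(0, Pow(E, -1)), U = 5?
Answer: 0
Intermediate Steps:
Function('A')(E) = 0
Function('f')(X) = 0 (Function('f')(X) = Mul(3, Mul(0, Pow(X, Rational(1, 2)))) = Mul(3, 0) = 0)
Function('j')(g, w) = 0
Mul(Add(Mul(15, -24), 13), Function('j')(24, -38)) = Mul(Add(Mul(15, -24), 13), 0) = Mul(Add(-360, 13), 0) = Mul(-347, 0) = 0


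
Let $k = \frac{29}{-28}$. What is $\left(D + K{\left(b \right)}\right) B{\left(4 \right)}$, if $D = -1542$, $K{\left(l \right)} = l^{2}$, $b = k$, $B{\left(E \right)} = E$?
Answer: $- \frac{1208087}{196} \approx -6163.7$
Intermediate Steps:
$k = - \frac{29}{28}$ ($k = 29 \left(- \frac{1}{28}\right) = - \frac{29}{28} \approx -1.0357$)
$b = - \frac{29}{28} \approx -1.0357$
$\left(D + K{\left(b \right)}\right) B{\left(4 \right)} = \left(-1542 + \left(- \frac{29}{28}\right)^{2}\right) 4 = \left(-1542 + \frac{841}{784}\right) 4 = \left(- \frac{1208087}{784}\right) 4 = - \frac{1208087}{196}$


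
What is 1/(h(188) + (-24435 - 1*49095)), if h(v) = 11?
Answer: -1/73519 ≈ -1.3602e-5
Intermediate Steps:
1/(h(188) + (-24435 - 1*49095)) = 1/(11 + (-24435 - 1*49095)) = 1/(11 + (-24435 - 49095)) = 1/(11 - 73530) = 1/(-73519) = -1/73519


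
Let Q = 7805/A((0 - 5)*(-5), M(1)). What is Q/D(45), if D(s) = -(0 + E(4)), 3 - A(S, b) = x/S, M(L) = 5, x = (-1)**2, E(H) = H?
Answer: -195125/296 ≈ -659.21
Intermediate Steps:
x = 1
A(S, b) = 3 - 1/S
D(s) = -4 (D(s) = -(0 + 4) = -1*4 = -4)
Q = 195125/74 (Q = 7805/(3 - 1/((0 - 5)*(-5))) = 7805/(3 - 1/((-5*(-5)))) = 7805/(3 - 1/25) = 7805/(74/25) = 7805*(25/74) = 195125/74 ≈ 2636.8)
Q/D(45) = (195125/74)/(-4) = (195125/74)*(-1/4) = -195125/296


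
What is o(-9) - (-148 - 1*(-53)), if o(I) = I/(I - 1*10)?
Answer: 1814/19 ≈ 95.474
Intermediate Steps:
o(I) = I/(-10 + I) (o(I) = I/(I - 10) = I/(-10 + I))
o(-9) - (-148 - 1*(-53)) = -9/(-10 - 9) - (-148 - 1*(-53)) = -9/(-19) - (-148 + 53) = -9*(-1/19) - 1*(-95) = 9/19 + 95 = 1814/19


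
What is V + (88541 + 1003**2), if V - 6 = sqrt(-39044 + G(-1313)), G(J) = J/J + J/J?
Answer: 1094556 + 9*I*sqrt(482) ≈ 1.0946e+6 + 197.59*I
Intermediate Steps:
G(J) = 2 (G(J) = 1 + 1 = 2)
V = 6 + 9*I*sqrt(482) (V = 6 + sqrt(-39044 + 2) = 6 + sqrt(-39042) = 6 + 9*I*sqrt(482) ≈ 6.0 + 197.59*I)
V + (88541 + 1003**2) = (6 + 9*I*sqrt(482)) + (88541 + 1003**2) = (6 + 9*I*sqrt(482)) + (88541 + 1006009) = (6 + 9*I*sqrt(482)) + 1094550 = 1094556 + 9*I*sqrt(482)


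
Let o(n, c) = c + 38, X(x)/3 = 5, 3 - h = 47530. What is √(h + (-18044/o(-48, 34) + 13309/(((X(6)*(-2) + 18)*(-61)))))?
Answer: I*√6397662127/366 ≈ 218.54*I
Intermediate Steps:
h = -47527 (h = 3 - 1*47530 = 3 - 47530 = -47527)
X(x) = 15 (X(x) = 3*5 = 15)
o(n, c) = 38 + c
√(h + (-18044/o(-48, 34) + 13309/(((X(6)*(-2) + 18)*(-61))))) = √(-47527 + (-18044/(38 + 34) + 13309/(((15*(-2) + 18)*(-61))))) = √(-47527 + (-18044/72 + 13309/(((-30 + 18)*(-61))))) = √(-47527 + (-18044*1/72 + 13309/((-12*(-61))))) = √(-47527 + (-4511/18 + 13309/732)) = √(-47527 - 510415/2196) = √(-104879707/2196) = I*√6397662127/366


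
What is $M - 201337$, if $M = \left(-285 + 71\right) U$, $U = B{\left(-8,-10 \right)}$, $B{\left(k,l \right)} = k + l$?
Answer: $-197485$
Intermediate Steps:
$U = -18$ ($U = -8 - 10 = -18$)
$M = 3852$ ($M = \left(-285 + 71\right) \left(-18\right) = \left(-214\right) \left(-18\right) = 3852$)
$M - 201337 = 3852 - 201337 = -197485$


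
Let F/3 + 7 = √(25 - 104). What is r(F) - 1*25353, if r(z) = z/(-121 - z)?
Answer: 3*(-25354*√79 + 845093*I)/(-100*I + 3*√79) ≈ -25353.0 - 0.30123*I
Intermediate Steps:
F = -21 + 3*I*√79 (F = -21 + 3*√(25 - 104) = -21 + 3*√(-79) = -21 + 3*(I*√79) = -21 + 3*I*√79 ≈ -21.0 + 26.665*I)
r(F) - 1*25353 = -(-21 + 3*I*√79)/(121 + (-21 + 3*I*√79)) - 1*25353 = -(-21 + 3*I*√79)/(100 + 3*I*√79) - 25353 = -25353 - (-21 + 3*I*√79)/(100 + 3*I*√79)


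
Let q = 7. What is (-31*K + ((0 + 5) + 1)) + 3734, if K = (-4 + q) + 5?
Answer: 3492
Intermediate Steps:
K = 8 (K = (-4 + 7) + 5 = 3 + 5 = 8)
(-31*K + ((0 + 5) + 1)) + 3734 = (-31*8 + ((0 + 5) + 1)) + 3734 = (-248 + (5 + 1)) + 3734 = (-248 + 6) + 3734 = -242 + 3734 = 3492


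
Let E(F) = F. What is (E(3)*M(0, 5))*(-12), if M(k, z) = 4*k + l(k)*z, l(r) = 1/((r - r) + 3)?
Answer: -60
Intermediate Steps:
l(r) = 1/3 (l(r) = 1/(0 + 3) = 1/3)
M(k, z) = 4*k + z/3
(E(3)*M(0, 5))*(-12) = (3*(4*0 + (1/3)*5))*(-12) = (3*(0 + 5/3))*(-12) = (3*(5/3))*(-12) = 5*(-12) = -60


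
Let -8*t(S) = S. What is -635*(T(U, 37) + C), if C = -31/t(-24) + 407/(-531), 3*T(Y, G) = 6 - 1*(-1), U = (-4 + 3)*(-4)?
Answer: 2955925/531 ≈ 5566.7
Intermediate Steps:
U = 4 (U = -1*(-4) = 4)
t(S) = -S/8
T(Y, G) = 7/3 (T(Y, G) = (6 - 1*(-1))/3 = (6 + 1)/3 = (⅓)*7 = 7/3)
C = -5894/531 (C = -31/((-⅛*(-24))) + 407/(-531) = -31/3 + 407*(-1/531) = -31*⅓ - 407/531 = -31/3 - 407/531 = -5894/531 ≈ -11.100)
-635*(T(U, 37) + C) = -635*(7/3 - 5894/531) = -635*(-4655)/531 = -1*(-2955925/531) = 2955925/531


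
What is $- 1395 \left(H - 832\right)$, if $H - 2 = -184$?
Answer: $1414530$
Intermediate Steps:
$H = -182$ ($H = 2 - 184 = -182$)
$- 1395 \left(H - 832\right) = - 1395 \left(-182 - 832\right) = \left(-1395\right) \left(-1014\right) = 1414530$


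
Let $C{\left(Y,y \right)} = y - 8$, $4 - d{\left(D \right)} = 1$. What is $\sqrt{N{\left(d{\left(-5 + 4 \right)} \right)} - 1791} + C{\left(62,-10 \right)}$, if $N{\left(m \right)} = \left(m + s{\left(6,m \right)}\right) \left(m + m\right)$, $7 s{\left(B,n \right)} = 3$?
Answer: $-18 + \frac{27 i \sqrt{119}}{7} \approx -18.0 + 42.076 i$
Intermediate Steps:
$s{\left(B,n \right)} = \frac{3}{7}$ ($s{\left(B,n \right)} = \frac{1}{7} \cdot 3 = \frac{3}{7}$)
$d{\left(D \right)} = 3$ ($d{\left(D \right)} = 4 - 1 = 3$)
$C{\left(Y,y \right)} = -8 + y$ ($C{\left(Y,y \right)} = y - 8 = -8 + y$)
$N{\left(m \right)} = 2 m \left(\frac{3}{7} + m\right)$ ($N{\left(m \right)} = \left(m + \frac{3}{7}\right) \left(m + m\right) = \left(\frac{3}{7} + m\right) 2 m = 2 m \left(\frac{3}{7} + m\right)$)
$\sqrt{N{\left(d{\left(-5 + 4 \right)} \right)} - 1791} + C{\left(62,-10 \right)} = \sqrt{\frac{2}{7} \cdot 3 \left(3 + 7 \cdot 3\right) - 1791} - 18 = \sqrt{\frac{2}{7} \cdot 3 \left(3 + 21\right) - 1791} - 18 = \sqrt{\frac{2}{7} \cdot 3 \cdot 24 - 1791} - 18 = \sqrt{\frac{144}{7} - 1791} - 18 = \sqrt{- \frac{12393}{7}} - 18 = \frac{27 i \sqrt{119}}{7} - 18 = -18 + \frac{27 i \sqrt{119}}{7}$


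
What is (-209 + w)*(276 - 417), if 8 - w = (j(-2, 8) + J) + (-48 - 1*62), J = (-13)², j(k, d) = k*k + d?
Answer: 38352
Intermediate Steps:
j(k, d) = d + k² (j(k, d) = k² + d = d + k²)
J = 169
w = -63 (w = 8 - (((8 + (-2)²) + 169) + (-48 - 1*62)) = 8 - (((8 + 4) + 169) + (-48 - 62)) = 8 - ((12 + 169) - 110) = 8 - (181 - 110) = 8 - 1*71 = 8 - 71 = -63)
(-209 + w)*(276 - 417) = (-209 - 63)*(276 - 417) = -272*(-141) = 38352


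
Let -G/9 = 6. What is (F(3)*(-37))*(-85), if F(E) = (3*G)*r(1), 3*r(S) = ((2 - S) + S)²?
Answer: -679320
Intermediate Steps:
r(S) = 4/3 (r(S) = ((2 - S) + S)²/3 = (⅓)*2² = (⅓)*4 = 4/3)
G = -54 (G = -9*6 = -54)
F(E) = -216 (F(E) = (3*(-54))*(4/3) = -162*4/3 = -216)
(F(3)*(-37))*(-85) = -216*(-37)*(-85) = 7992*(-85) = -679320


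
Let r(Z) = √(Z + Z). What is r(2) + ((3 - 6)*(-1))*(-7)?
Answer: -19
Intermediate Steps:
r(Z) = √2*√Z (r(Z) = √(2*Z) = √2*√Z)
r(2) + ((3 - 6)*(-1))*(-7) = √2*√2 + ((3 - 6)*(-1))*(-7) = 2 - 3*(-1)*(-7) = 2 + 3*(-7) = 2 - 21 = -19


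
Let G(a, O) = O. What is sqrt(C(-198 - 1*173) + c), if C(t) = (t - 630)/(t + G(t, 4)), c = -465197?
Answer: I*sqrt(62656551366)/367 ≈ 682.05*I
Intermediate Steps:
C(t) = (-630 + t)/(4 + t) (C(t) = (t - 630)/(t + 4) = (-630 + t)/(4 + t))
sqrt(C(-198 - 1*173) + c) = sqrt((-630 + (-198 - 1*173))/(4 + (-198 - 1*173)) - 465197) = sqrt((-630 + (-198 - 173))/(4 + (-198 - 173)) - 465197) = sqrt((-630 - 371)/(4 - 371) - 465197) = sqrt(-1001/(-367) - 465197) = sqrt(-1/367*(-1001) - 465197) = sqrt(1001/367 - 465197) = sqrt(-170726298/367) = I*sqrt(62656551366)/367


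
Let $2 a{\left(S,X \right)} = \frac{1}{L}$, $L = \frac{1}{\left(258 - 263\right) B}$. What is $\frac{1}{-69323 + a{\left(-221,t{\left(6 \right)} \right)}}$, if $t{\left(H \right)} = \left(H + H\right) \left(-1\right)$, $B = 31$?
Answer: $- \frac{2}{138801} \approx -1.4409 \cdot 10^{-5}$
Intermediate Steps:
$L = - \frac{1}{155}$ ($L = \frac{1}{\left(258 - 263\right) 31} = \frac{1}{-5} \cdot \frac{1}{31} = \left(- \frac{1}{5}\right) \frac{1}{31} = - \frac{1}{155} \approx -0.0064516$)
$t{\left(H \right)} = - 2 H$ ($t{\left(H \right)} = 2 H \left(-1\right) = - 2 H$)
$a{\left(S,X \right)} = - \frac{155}{2}$ ($a{\left(S,X \right)} = \frac{1}{2 \left(- \frac{1}{155}\right)} = \frac{1}{2} \left(-155\right) = - \frac{155}{2}$)
$\frac{1}{-69323 + a{\left(-221,t{\left(6 \right)} \right)}} = \frac{1}{-69323 - \frac{155}{2}} = \frac{1}{- \frac{138801}{2}} = - \frac{2}{138801}$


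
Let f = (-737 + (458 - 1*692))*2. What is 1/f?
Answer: -1/1942 ≈ -0.00051493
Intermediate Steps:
f = -1942 (f = (-737 + (458 - 692))*2 = (-737 - 234)*2 = -971*2 = -1942)
1/f = 1/(-1942) = -1/1942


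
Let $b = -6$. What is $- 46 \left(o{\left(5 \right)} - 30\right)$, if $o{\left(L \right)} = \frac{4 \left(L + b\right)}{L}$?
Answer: $\frac{7084}{5} \approx 1416.8$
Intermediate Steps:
$o{\left(L \right)} = \frac{-24 + 4 L}{L}$ ($o{\left(L \right)} = \frac{4 \left(L - 6\right)}{L} = \frac{4 \left(-6 + L\right)}{L} = \frac{-24 + 4 L}{L}$)
$- 46 \left(o{\left(5 \right)} - 30\right) = - 46 \left(\left(4 - \frac{24}{5}\right) - 30\right) = - 46 \left(- \frac{4}{5} - 30\right) = \left(-46\right) \left(- \frac{154}{5}\right) = \frac{7084}{5}$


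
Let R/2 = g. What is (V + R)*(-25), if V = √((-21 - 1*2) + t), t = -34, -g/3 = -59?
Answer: -8850 - 25*I*√57 ≈ -8850.0 - 188.75*I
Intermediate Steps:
g = 177 (g = -3*(-59) = 177)
R = 354 (R = 2*177 = 354)
V = I*√57 (V = √((-21 - 1*2) - 34) = √((-21 - 2) - 34) = √(-23 - 34) = √(-57) = I*√57 ≈ 7.5498*I)
(V + R)*(-25) = (I*√57 + 354)*(-25) = (354 + I*√57)*(-25) = -8850 - 25*I*√57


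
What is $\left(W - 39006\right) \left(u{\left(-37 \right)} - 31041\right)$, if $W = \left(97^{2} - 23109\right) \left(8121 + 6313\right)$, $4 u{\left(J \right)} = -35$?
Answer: $\frac{12282337560197}{2} \approx 6.1412 \cdot 10^{12}$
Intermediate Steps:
$u{\left(J \right)} = - \frac{35}{4}$ ($u{\left(J \right)} = \frac{1}{4} \left(-35\right) = - \frac{35}{4}$)
$W = -197745800$ ($W = \left(9409 - 23109\right) 14434 = \left(-13700\right) 14434 = -197745800$)
$\left(W - 39006\right) \left(u{\left(-37 \right)} - 31041\right) = \left(-197745800 - 39006\right) \left(- \frac{35}{4} - 31041\right) = \left(-197784806\right) \left(- \frac{124199}{4}\right) = \frac{12282337560197}{2}$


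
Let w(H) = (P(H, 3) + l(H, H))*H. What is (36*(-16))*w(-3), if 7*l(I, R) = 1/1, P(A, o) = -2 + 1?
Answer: -10368/7 ≈ -1481.1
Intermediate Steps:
P(A, o) = -1
l(I, R) = ⅐ (l(I, R) = (⅐)/1 = (⅐)*1 = ⅐)
w(H) = -6*H/7 (w(H) = (-1 + ⅐)*H = -6*H/7)
(36*(-16))*w(-3) = (36*(-16))*(-6/7*(-3)) = -576*18/7 = -10368/7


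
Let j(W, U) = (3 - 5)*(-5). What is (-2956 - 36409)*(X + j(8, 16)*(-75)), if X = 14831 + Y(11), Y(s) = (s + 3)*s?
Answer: -560360775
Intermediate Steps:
Y(s) = s*(3 + s) (Y(s) = (3 + s)*s = s*(3 + s))
j(W, U) = 10 (j(W, U) = -2*(-5) = 10)
X = 14985 (X = 14831 + 11*(3 + 11) = 14831 + 11*14 = 14831 + 154 = 14985)
(-2956 - 36409)*(X + j(8, 16)*(-75)) = (-2956 - 36409)*(14985 + 10*(-75)) = -39365*(14985 - 750) = -39365*14235 = -560360775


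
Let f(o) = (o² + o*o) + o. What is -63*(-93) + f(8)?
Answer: 5995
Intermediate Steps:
f(o) = o + 2*o² (f(o) = (o² + o²) + o = 2*o² + o = o + 2*o²)
-63*(-93) + f(8) = -63*(-93) + 8*(1 + 2*8) = 5859 + 8*(1 + 16) = 5859 + 8*17 = 5859 + 136 = 5995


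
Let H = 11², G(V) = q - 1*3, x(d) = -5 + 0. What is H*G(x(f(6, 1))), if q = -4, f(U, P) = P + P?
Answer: -847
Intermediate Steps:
f(U, P) = 2*P
x(d) = -5
G(V) = -7 (G(V) = -4 - 1*3 = -4 - 3 = -7)
H = 121
H*G(x(f(6, 1))) = 121*(-7) = -847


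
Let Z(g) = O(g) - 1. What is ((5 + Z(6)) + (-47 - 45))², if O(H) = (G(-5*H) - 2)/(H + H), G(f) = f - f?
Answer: 279841/36 ≈ 7773.4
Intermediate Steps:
G(f) = 0
O(H) = -1/H (O(H) = (0 - 2)/(H + H) = -2*1/(2*H) = -1/H)
Z(g) = -1 - 1/g (Z(g) = -1/g - 1 = -1 - 1/g)
((5 + Z(6)) + (-47 - 45))² = ((5 + (-1 - 1*6)/6) + (-47 - 45))² = ((5 + (-1 - 6)/6) - 92)² = ((5 + (⅙)*(-7)) - 92)² = ((5 - 7/6) - 92)² = (23/6 - 92)² = (-529/6)² = 279841/36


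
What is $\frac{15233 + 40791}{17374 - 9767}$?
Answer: $\frac{56024}{7607} \approx 7.3648$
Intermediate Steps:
$\frac{15233 + 40791}{17374 - 9767} = \frac{56024}{7607}$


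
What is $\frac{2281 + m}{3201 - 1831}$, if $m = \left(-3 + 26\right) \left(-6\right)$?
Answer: $\frac{2143}{1370} \approx 1.5642$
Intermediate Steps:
$m = -138$ ($m = 23 \left(-6\right) = -138$)
$\frac{2281 + m}{3201 - 1831} = \frac{2281 - 138}{3201 - 1831} = \frac{2143}{1370}$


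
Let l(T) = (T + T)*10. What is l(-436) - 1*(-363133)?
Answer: 354413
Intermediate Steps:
l(T) = 20*T (l(T) = (2*T)*10 = 20*T)
l(-436) - 1*(-363133) = 20*(-436) - 1*(-363133) = -8720 + 363133 = 354413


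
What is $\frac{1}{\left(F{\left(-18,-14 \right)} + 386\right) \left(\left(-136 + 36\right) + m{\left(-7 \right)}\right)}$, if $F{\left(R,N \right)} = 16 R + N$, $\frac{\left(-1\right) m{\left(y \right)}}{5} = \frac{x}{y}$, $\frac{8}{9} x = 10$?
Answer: $- \frac{1}{7725} \approx -0.00012945$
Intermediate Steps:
$x = \frac{45}{4}$ ($x = \frac{9}{8} \cdot 10 = \frac{45}{4} \approx 11.25$)
$m{\left(y \right)} = - \frac{225}{4 y}$ ($m{\left(y \right)} = - 5 \frac{45}{4 y} = - \frac{225}{4 y}$)
$F{\left(R,N \right)} = N + 16 R$
$\frac{1}{\left(F{\left(-18,-14 \right)} + 386\right) \left(\left(-136 + 36\right) + m{\left(-7 \right)}\right)} = \frac{1}{\left(\left(-14 + 16 \left(-18\right)\right) + 386\right) \left(\left(-136 + 36\right) - \frac{225}{4 \left(-7\right)}\right)} = \frac{1}{\left(\left(-14 - 288\right) + 386\right) \left(-100 - - \frac{225}{28}\right)} = \frac{1}{\left(-302 + 386\right) \left(-100 + \frac{225}{28}\right)} = \frac{1}{84 \left(- \frac{2575}{28}\right)} = \frac{1}{-7725} = - \frac{1}{7725}$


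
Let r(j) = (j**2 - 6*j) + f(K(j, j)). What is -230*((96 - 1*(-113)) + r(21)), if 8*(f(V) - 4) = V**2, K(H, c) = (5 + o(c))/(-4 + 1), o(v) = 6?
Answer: -4385755/36 ≈ -1.2183e+5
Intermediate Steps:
K(H, c) = -11/3 (K(H, c) = (5 + 6)/(-4 + 1) = 11/(-3) = 11*(-1/3) = -11/3)
f(V) = 4 + V**2/8
r(j) = 409/72 + j**2 - 6*j (r(j) = (j**2 - 6*j) + (4 + (-11/3)**2/8) = (j**2 - 6*j) + (4 + (1/8)*(121/9)) = (j**2 - 6*j) + (4 + 121/72) = (j**2 - 6*j) + 409/72 = 409/72 + j**2 - 6*j)
-230*((96 - 1*(-113)) + r(21)) = -230*((96 - 1*(-113)) + (409/72 + 21**2 - 6*21)) = -230*((96 + 113) + (409/72 + 441 - 126)) = -230*(209 + 23089/72) = -230*38137/72 = -4385755/36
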